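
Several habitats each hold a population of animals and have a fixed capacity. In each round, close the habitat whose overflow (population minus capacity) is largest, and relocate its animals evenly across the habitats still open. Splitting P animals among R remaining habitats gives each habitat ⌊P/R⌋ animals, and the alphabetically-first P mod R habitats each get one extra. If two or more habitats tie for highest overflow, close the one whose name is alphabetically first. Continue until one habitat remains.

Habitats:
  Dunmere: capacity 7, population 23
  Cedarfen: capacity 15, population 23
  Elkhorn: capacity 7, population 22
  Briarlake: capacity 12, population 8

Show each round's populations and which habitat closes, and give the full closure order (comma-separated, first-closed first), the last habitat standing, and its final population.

Round 1: Briarlake=8 Cedarfen=23 Dunmere=23 Elkhorn=22 → close Dunmere (overflow 16)
  23÷3 = 7 each, +1 to first 2
Round 2: Briarlake=16 Cedarfen=31 Elkhorn=29 → close Elkhorn (overflow 22)
  29÷2 = 14 each, +1 to first 1
Round 3: Briarlake=31 Cedarfen=45 → close Cedarfen (overflow 30)
  45÷1 = 45 each, +1 to first 0

Closure order: Dunmere, Elkhorn, Cedarfen
Last habitat: Briarlake with 76 animals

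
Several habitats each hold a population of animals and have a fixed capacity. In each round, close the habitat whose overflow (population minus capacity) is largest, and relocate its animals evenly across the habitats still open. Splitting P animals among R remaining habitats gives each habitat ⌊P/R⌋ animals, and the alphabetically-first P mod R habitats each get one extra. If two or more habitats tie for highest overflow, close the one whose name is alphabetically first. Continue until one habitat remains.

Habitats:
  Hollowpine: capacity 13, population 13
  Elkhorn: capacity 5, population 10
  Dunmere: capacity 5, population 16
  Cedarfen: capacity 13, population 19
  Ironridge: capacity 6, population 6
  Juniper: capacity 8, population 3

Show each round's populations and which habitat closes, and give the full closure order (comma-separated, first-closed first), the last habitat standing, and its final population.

Closure order: Dunmere, Cedarfen, Elkhorn, Hollowpine, Ironridge
Last habitat: Juniper with 67 animals

Round 1: Cedarfen=19 Dunmere=16 Elkhorn=10 Hollowpine=13 Ironridge=6 Juniper=3 → close Dunmere (overflow 11)
  16÷5 = 3 each, +1 to first 1
Round 2: Cedarfen=23 Elkhorn=13 Hollowpine=16 Ironridge=9 Juniper=6 → close Cedarfen (overflow 10)
  23÷4 = 5 each, +1 to first 3
Round 3: Elkhorn=19 Hollowpine=22 Ironridge=15 Juniper=11 → close Elkhorn (overflow 14)
  19÷3 = 6 each, +1 to first 1
Round 4: Hollowpine=29 Ironridge=21 Juniper=17 → close Hollowpine (overflow 16)
  29÷2 = 14 each, +1 to first 1
Round 5: Ironridge=36 Juniper=31 → close Ironridge (overflow 30)
  36÷1 = 36 each, +1 to first 0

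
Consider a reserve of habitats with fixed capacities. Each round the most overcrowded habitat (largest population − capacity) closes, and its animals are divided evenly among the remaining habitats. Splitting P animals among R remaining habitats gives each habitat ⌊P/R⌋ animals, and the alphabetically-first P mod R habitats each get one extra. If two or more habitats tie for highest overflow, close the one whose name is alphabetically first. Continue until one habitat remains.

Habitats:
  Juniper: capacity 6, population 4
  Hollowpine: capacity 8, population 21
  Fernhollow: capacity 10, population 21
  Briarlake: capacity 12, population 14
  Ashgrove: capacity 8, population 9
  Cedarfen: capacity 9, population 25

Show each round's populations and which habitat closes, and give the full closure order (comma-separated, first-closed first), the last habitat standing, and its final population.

Round 1: Ashgrove=9 Briarlake=14 Cedarfen=25 Fernhollow=21 Hollowpine=21 Juniper=4 → close Cedarfen (overflow 16)
  25÷5 = 5 each, +1 to first 0
Round 2: Ashgrove=14 Briarlake=19 Fernhollow=26 Hollowpine=26 Juniper=9 → close Hollowpine (overflow 18)
  26÷4 = 6 each, +1 to first 2
Round 3: Ashgrove=21 Briarlake=26 Fernhollow=32 Juniper=15 → close Fernhollow (overflow 22)
  32÷3 = 10 each, +1 to first 2
Round 4: Ashgrove=32 Briarlake=37 Juniper=25 → close Briarlake (overflow 25)
  37÷2 = 18 each, +1 to first 1
Round 5: Ashgrove=51 Juniper=43 → close Ashgrove (overflow 43)
  51÷1 = 51 each, +1 to first 0

Closure order: Cedarfen, Hollowpine, Fernhollow, Briarlake, Ashgrove
Last habitat: Juniper with 94 animals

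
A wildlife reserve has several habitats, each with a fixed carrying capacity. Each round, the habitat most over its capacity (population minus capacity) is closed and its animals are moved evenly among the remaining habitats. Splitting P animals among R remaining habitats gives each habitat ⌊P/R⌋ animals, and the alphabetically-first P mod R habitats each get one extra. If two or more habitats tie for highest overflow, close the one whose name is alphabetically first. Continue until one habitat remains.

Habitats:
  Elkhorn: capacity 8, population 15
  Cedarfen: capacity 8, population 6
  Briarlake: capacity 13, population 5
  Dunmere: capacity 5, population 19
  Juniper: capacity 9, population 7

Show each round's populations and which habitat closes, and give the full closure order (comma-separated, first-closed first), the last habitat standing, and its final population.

Round 1: Briarlake=5 Cedarfen=6 Dunmere=19 Elkhorn=15 Juniper=7 → close Dunmere (overflow 14)
  19÷4 = 4 each, +1 to first 3
Round 2: Briarlake=10 Cedarfen=11 Elkhorn=20 Juniper=11 → close Elkhorn (overflow 12)
  20÷3 = 6 each, +1 to first 2
Round 3: Briarlake=17 Cedarfen=18 Juniper=17 → close Cedarfen (overflow 10)
  18÷2 = 9 each, +1 to first 0
Round 4: Briarlake=26 Juniper=26 → close Juniper (overflow 17)
  26÷1 = 26 each, +1 to first 0

Closure order: Dunmere, Elkhorn, Cedarfen, Juniper
Last habitat: Briarlake with 52 animals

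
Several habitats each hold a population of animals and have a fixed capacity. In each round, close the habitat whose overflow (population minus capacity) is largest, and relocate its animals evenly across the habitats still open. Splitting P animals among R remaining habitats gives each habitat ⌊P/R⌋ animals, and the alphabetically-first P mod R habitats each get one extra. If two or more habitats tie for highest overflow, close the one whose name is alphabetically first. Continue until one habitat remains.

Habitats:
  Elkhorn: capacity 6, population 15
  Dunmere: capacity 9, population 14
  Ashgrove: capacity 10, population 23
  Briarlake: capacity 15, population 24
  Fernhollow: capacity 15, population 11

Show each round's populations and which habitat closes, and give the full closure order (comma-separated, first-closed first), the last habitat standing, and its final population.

Round 1: Ashgrove=23 Briarlake=24 Dunmere=14 Elkhorn=15 Fernhollow=11 → close Ashgrove (overflow 13)
  23÷4 = 5 each, +1 to first 3
Round 2: Briarlake=30 Dunmere=20 Elkhorn=21 Fernhollow=16 → close Briarlake (overflow 15)
  30÷3 = 10 each, +1 to first 0
Round 3: Dunmere=30 Elkhorn=31 Fernhollow=26 → close Elkhorn (overflow 25)
  31÷2 = 15 each, +1 to first 1
Round 4: Dunmere=46 Fernhollow=41 → close Dunmere (overflow 37)
  46÷1 = 46 each, +1 to first 0

Closure order: Ashgrove, Briarlake, Elkhorn, Dunmere
Last habitat: Fernhollow with 87 animals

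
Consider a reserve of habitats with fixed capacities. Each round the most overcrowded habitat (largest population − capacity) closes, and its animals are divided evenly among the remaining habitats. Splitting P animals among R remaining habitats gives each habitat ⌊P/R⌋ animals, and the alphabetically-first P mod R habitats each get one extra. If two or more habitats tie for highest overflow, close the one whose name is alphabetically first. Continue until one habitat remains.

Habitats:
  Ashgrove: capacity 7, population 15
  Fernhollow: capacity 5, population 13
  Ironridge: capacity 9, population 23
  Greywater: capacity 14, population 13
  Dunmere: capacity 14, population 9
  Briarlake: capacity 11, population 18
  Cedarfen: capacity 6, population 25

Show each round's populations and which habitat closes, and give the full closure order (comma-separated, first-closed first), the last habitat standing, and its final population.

Closure order: Cedarfen, Ironridge, Ashgrove, Briarlake, Fernhollow, Greywater
Last habitat: Dunmere with 116 animals

Round 1: Ashgrove=15 Briarlake=18 Cedarfen=25 Dunmere=9 Fernhollow=13 Greywater=13 Ironridge=23 → close Cedarfen (overflow 19)
  25÷6 = 4 each, +1 to first 1
Round 2: Ashgrove=20 Briarlake=22 Dunmere=13 Fernhollow=17 Greywater=17 Ironridge=27 → close Ironridge (overflow 18)
  27÷5 = 5 each, +1 to first 2
Round 3: Ashgrove=26 Briarlake=28 Dunmere=18 Fernhollow=22 Greywater=22 → close Ashgrove (overflow 19)
  26÷4 = 6 each, +1 to first 2
Round 4: Briarlake=35 Dunmere=25 Fernhollow=28 Greywater=28 → close Briarlake (overflow 24)
  35÷3 = 11 each, +1 to first 2
Round 5: Dunmere=37 Fernhollow=40 Greywater=39 → close Fernhollow (overflow 35)
  40÷2 = 20 each, +1 to first 0
Round 6: Dunmere=57 Greywater=59 → close Greywater (overflow 45)
  59÷1 = 59 each, +1 to first 0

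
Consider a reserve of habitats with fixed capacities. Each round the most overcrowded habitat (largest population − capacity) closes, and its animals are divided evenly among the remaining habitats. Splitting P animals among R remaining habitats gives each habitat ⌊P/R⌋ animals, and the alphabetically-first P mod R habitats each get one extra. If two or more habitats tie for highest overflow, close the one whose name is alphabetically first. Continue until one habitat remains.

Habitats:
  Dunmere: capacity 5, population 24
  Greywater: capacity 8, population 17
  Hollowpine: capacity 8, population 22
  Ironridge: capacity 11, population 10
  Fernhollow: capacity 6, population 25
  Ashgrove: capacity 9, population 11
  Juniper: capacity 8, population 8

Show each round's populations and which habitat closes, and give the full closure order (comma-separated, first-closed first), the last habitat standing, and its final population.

Closure order: Dunmere, Fernhollow, Hollowpine, Greywater, Ashgrove, Ironridge
Last habitat: Juniper with 117 animals

Round 1: Ashgrove=11 Dunmere=24 Fernhollow=25 Greywater=17 Hollowpine=22 Ironridge=10 Juniper=8 → close Dunmere (overflow 19)
  24÷6 = 4 each, +1 to first 0
Round 2: Ashgrove=15 Fernhollow=29 Greywater=21 Hollowpine=26 Ironridge=14 Juniper=12 → close Fernhollow (overflow 23)
  29÷5 = 5 each, +1 to first 4
Round 3: Ashgrove=21 Greywater=27 Hollowpine=32 Ironridge=20 Juniper=17 → close Hollowpine (overflow 24)
  32÷4 = 8 each, +1 to first 0
Round 4: Ashgrove=29 Greywater=35 Ironridge=28 Juniper=25 → close Greywater (overflow 27)
  35÷3 = 11 each, +1 to first 2
Round 5: Ashgrove=41 Ironridge=40 Juniper=36 → close Ashgrove (overflow 32)
  41÷2 = 20 each, +1 to first 1
Round 6: Ironridge=61 Juniper=56 → close Ironridge (overflow 50)
  61÷1 = 61 each, +1 to first 0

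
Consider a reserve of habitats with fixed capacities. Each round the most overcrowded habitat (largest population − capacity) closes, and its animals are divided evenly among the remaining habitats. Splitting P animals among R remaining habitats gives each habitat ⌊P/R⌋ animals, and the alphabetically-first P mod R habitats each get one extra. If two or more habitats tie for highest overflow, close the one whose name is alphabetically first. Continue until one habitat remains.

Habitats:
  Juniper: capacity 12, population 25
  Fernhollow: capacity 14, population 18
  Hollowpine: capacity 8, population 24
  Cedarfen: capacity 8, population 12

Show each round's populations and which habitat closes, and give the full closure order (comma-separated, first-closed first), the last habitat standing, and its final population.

Round 1: Cedarfen=12 Fernhollow=18 Hollowpine=24 Juniper=25 → close Hollowpine (overflow 16)
  24÷3 = 8 each, +1 to first 0
Round 2: Cedarfen=20 Fernhollow=26 Juniper=33 → close Juniper (overflow 21)
  33÷2 = 16 each, +1 to first 1
Round 3: Cedarfen=37 Fernhollow=42 → close Cedarfen (overflow 29)
  37÷1 = 37 each, +1 to first 0

Closure order: Hollowpine, Juniper, Cedarfen
Last habitat: Fernhollow with 79 animals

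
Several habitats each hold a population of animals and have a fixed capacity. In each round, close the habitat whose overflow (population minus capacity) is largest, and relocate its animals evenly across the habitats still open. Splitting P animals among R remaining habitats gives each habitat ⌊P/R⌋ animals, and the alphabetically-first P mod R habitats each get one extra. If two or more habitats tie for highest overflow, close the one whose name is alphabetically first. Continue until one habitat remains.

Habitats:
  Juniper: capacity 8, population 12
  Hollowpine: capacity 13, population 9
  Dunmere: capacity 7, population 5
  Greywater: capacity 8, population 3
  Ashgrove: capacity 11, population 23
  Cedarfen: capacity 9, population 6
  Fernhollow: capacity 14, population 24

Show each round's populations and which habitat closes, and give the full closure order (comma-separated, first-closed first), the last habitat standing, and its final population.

Round 1: Ashgrove=23 Cedarfen=6 Dunmere=5 Fernhollow=24 Greywater=3 Hollowpine=9 Juniper=12 → close Ashgrove (overflow 12)
  23÷6 = 3 each, +1 to first 5
Round 2: Cedarfen=10 Dunmere=9 Fernhollow=28 Greywater=7 Hollowpine=13 Juniper=15 → close Fernhollow (overflow 14)
  28÷5 = 5 each, +1 to first 3
Round 3: Cedarfen=16 Dunmere=15 Greywater=13 Hollowpine=18 Juniper=20 → close Juniper (overflow 12)
  20÷4 = 5 each, +1 to first 0
Round 4: Cedarfen=21 Dunmere=20 Greywater=18 Hollowpine=23 → close Dunmere (overflow 13)
  20÷3 = 6 each, +1 to first 2
Round 5: Cedarfen=28 Greywater=25 Hollowpine=29 → close Cedarfen (overflow 19)
  28÷2 = 14 each, +1 to first 0
Round 6: Greywater=39 Hollowpine=43 → close Greywater (overflow 31)
  39÷1 = 39 each, +1 to first 0

Closure order: Ashgrove, Fernhollow, Juniper, Dunmere, Cedarfen, Greywater
Last habitat: Hollowpine with 82 animals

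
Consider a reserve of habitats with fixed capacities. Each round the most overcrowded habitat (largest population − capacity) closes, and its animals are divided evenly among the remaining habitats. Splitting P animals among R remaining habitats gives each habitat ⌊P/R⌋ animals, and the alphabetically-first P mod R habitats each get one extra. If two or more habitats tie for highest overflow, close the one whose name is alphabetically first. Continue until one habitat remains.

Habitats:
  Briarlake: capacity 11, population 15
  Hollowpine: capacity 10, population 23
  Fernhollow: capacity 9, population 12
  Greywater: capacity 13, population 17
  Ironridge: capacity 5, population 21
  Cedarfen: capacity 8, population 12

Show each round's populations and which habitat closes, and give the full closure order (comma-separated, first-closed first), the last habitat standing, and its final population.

Round 1: Briarlake=15 Cedarfen=12 Fernhollow=12 Greywater=17 Hollowpine=23 Ironridge=21 → close Ironridge (overflow 16)
  21÷5 = 4 each, +1 to first 1
Round 2: Briarlake=20 Cedarfen=16 Fernhollow=16 Greywater=21 Hollowpine=27 → close Hollowpine (overflow 17)
  27÷4 = 6 each, +1 to first 3
Round 3: Briarlake=27 Cedarfen=23 Fernhollow=23 Greywater=27 → close Briarlake (overflow 16)
  27÷3 = 9 each, +1 to first 0
Round 4: Cedarfen=32 Fernhollow=32 Greywater=36 → close Cedarfen (overflow 24)
  32÷2 = 16 each, +1 to first 0
Round 5: Fernhollow=48 Greywater=52 → close Fernhollow (overflow 39)
  48÷1 = 48 each, +1 to first 0

Closure order: Ironridge, Hollowpine, Briarlake, Cedarfen, Fernhollow
Last habitat: Greywater with 100 animals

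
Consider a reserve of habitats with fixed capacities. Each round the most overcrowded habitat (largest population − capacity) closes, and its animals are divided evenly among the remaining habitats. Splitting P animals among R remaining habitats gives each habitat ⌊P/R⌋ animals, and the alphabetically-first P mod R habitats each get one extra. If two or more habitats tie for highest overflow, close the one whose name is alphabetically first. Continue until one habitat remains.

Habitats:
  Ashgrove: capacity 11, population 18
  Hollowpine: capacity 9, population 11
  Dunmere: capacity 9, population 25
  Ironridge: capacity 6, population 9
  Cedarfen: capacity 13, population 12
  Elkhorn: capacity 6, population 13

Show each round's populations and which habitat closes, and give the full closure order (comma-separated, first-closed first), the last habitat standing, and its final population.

Closure order: Dunmere, Ashgrove, Elkhorn, Hollowpine, Ironridge
Last habitat: Cedarfen with 88 animals

Round 1: Ashgrove=18 Cedarfen=12 Dunmere=25 Elkhorn=13 Hollowpine=11 Ironridge=9 → close Dunmere (overflow 16)
  25÷5 = 5 each, +1 to first 0
Round 2: Ashgrove=23 Cedarfen=17 Elkhorn=18 Hollowpine=16 Ironridge=14 → close Ashgrove (overflow 12)
  23÷4 = 5 each, +1 to first 3
Round 3: Cedarfen=23 Elkhorn=24 Hollowpine=22 Ironridge=19 → close Elkhorn (overflow 18)
  24÷3 = 8 each, +1 to first 0
Round 4: Cedarfen=31 Hollowpine=30 Ironridge=27 → close Hollowpine (overflow 21)
  30÷2 = 15 each, +1 to first 0
Round 5: Cedarfen=46 Ironridge=42 → close Ironridge (overflow 36)
  42÷1 = 42 each, +1 to first 0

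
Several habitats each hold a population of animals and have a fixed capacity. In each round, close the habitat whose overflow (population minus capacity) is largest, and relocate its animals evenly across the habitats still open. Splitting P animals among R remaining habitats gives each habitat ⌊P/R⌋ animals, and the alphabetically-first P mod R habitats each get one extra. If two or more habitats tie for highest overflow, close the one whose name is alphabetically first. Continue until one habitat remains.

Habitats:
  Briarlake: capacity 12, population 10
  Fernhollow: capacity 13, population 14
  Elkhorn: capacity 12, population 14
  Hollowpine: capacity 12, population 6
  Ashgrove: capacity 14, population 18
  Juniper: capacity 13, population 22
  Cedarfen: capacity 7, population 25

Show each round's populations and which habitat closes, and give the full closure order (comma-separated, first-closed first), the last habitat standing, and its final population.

Closure order: Cedarfen, Juniper, Ashgrove, Elkhorn, Fernhollow, Briarlake
Last habitat: Hollowpine with 109 animals

Round 1: Ashgrove=18 Briarlake=10 Cedarfen=25 Elkhorn=14 Fernhollow=14 Hollowpine=6 Juniper=22 → close Cedarfen (overflow 18)
  25÷6 = 4 each, +1 to first 1
Round 2: Ashgrove=23 Briarlake=14 Elkhorn=18 Fernhollow=18 Hollowpine=10 Juniper=26 → close Juniper (overflow 13)
  26÷5 = 5 each, +1 to first 1
Round 3: Ashgrove=29 Briarlake=19 Elkhorn=23 Fernhollow=23 Hollowpine=15 → close Ashgrove (overflow 15)
  29÷4 = 7 each, +1 to first 1
Round 4: Briarlake=27 Elkhorn=30 Fernhollow=30 Hollowpine=22 → close Elkhorn (overflow 18)
  30÷3 = 10 each, +1 to first 0
Round 5: Briarlake=37 Fernhollow=40 Hollowpine=32 → close Fernhollow (overflow 27)
  40÷2 = 20 each, +1 to first 0
Round 6: Briarlake=57 Hollowpine=52 → close Briarlake (overflow 45)
  57÷1 = 57 each, +1 to first 0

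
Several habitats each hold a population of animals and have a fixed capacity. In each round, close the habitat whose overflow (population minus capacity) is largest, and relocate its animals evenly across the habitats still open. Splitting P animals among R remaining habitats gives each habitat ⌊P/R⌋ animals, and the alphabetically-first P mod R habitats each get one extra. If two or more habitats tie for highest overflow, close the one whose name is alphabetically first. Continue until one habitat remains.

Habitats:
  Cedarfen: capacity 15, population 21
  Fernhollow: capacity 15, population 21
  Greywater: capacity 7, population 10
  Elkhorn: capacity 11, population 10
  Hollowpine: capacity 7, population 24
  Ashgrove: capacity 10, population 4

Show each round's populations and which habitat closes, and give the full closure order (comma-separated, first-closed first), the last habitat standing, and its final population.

Round 1: Ashgrove=4 Cedarfen=21 Elkhorn=10 Fernhollow=21 Greywater=10 Hollowpine=24 → close Hollowpine (overflow 17)
  24÷5 = 4 each, +1 to first 4
Round 2: Ashgrove=9 Cedarfen=26 Elkhorn=15 Fernhollow=26 Greywater=14 → close Cedarfen (overflow 11)
  26÷4 = 6 each, +1 to first 2
Round 3: Ashgrove=16 Elkhorn=22 Fernhollow=32 Greywater=20 → close Fernhollow (overflow 17)
  32÷3 = 10 each, +1 to first 2
Round 4: Ashgrove=27 Elkhorn=33 Greywater=30 → close Greywater (overflow 23)
  30÷2 = 15 each, +1 to first 0
Round 5: Ashgrove=42 Elkhorn=48 → close Elkhorn (overflow 37)
  48÷1 = 48 each, +1 to first 0

Closure order: Hollowpine, Cedarfen, Fernhollow, Greywater, Elkhorn
Last habitat: Ashgrove with 90 animals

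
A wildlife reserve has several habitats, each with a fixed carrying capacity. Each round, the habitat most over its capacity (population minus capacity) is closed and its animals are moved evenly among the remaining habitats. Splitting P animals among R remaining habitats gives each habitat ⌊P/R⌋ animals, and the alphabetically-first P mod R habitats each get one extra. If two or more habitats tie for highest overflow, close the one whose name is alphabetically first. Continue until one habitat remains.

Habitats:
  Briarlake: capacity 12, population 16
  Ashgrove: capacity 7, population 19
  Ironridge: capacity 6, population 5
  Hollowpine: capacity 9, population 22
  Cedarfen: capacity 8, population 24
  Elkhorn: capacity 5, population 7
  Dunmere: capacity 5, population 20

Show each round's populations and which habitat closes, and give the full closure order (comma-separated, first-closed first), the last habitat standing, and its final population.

Round 1: Ashgrove=19 Briarlake=16 Cedarfen=24 Dunmere=20 Elkhorn=7 Hollowpine=22 Ironridge=5 → close Cedarfen (overflow 16)
  24÷6 = 4 each, +1 to first 0
Round 2: Ashgrove=23 Briarlake=20 Dunmere=24 Elkhorn=11 Hollowpine=26 Ironridge=9 → close Dunmere (overflow 19)
  24÷5 = 4 each, +1 to first 4
Round 3: Ashgrove=28 Briarlake=25 Elkhorn=16 Hollowpine=31 Ironridge=13 → close Hollowpine (overflow 22)
  31÷4 = 7 each, +1 to first 3
Round 4: Ashgrove=36 Briarlake=33 Elkhorn=24 Ironridge=20 → close Ashgrove (overflow 29)
  36÷3 = 12 each, +1 to first 0
Round 5: Briarlake=45 Elkhorn=36 Ironridge=32 → close Briarlake (overflow 33)
  45÷2 = 22 each, +1 to first 1
Round 6: Elkhorn=59 Ironridge=54 → close Elkhorn (overflow 54)
  59÷1 = 59 each, +1 to first 0

Closure order: Cedarfen, Dunmere, Hollowpine, Ashgrove, Briarlake, Elkhorn
Last habitat: Ironridge with 113 animals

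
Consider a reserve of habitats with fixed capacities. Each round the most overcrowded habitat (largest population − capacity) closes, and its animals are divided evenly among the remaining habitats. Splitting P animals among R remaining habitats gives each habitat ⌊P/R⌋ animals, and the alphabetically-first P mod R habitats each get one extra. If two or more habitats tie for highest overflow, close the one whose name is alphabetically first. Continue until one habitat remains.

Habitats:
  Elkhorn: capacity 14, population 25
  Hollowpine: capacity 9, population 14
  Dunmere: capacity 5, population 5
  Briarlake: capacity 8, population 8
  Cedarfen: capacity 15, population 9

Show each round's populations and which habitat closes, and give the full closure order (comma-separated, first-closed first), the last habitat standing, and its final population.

Closure order: Elkhorn, Hollowpine, Briarlake, Dunmere
Last habitat: Cedarfen with 61 animals

Round 1: Briarlake=8 Cedarfen=9 Dunmere=5 Elkhorn=25 Hollowpine=14 → close Elkhorn (overflow 11)
  25÷4 = 6 each, +1 to first 1
Round 2: Briarlake=15 Cedarfen=15 Dunmere=11 Hollowpine=20 → close Hollowpine (overflow 11)
  20÷3 = 6 each, +1 to first 2
Round 3: Briarlake=22 Cedarfen=22 Dunmere=17 → close Briarlake (overflow 14)
  22÷2 = 11 each, +1 to first 0
Round 4: Cedarfen=33 Dunmere=28 → close Dunmere (overflow 23)
  28÷1 = 28 each, +1 to first 0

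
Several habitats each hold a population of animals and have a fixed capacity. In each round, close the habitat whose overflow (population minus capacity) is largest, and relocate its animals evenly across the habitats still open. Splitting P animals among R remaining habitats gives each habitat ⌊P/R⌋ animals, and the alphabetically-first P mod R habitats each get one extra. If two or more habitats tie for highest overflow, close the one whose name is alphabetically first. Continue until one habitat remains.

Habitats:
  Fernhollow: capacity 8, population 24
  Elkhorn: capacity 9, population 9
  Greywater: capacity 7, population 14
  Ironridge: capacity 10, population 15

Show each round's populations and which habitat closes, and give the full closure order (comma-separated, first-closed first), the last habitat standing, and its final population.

Closure order: Fernhollow, Greywater, Ironridge
Last habitat: Elkhorn with 62 animals

Round 1: Elkhorn=9 Fernhollow=24 Greywater=14 Ironridge=15 → close Fernhollow (overflow 16)
  24÷3 = 8 each, +1 to first 0
Round 2: Elkhorn=17 Greywater=22 Ironridge=23 → close Greywater (overflow 15)
  22÷2 = 11 each, +1 to first 0
Round 3: Elkhorn=28 Ironridge=34 → close Ironridge (overflow 24)
  34÷1 = 34 each, +1 to first 0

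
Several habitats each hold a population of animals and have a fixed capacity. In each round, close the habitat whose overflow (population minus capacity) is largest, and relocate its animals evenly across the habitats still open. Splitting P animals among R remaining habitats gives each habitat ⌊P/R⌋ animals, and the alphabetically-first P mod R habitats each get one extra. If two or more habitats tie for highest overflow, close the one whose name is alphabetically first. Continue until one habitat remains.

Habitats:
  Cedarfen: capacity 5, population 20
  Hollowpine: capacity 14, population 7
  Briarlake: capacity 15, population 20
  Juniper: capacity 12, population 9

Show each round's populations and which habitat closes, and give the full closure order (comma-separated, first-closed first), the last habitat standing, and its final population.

Round 1: Briarlake=20 Cedarfen=20 Hollowpine=7 Juniper=9 → close Cedarfen (overflow 15)
  20÷3 = 6 each, +1 to first 2
Round 2: Briarlake=27 Hollowpine=14 Juniper=15 → close Briarlake (overflow 12)
  27÷2 = 13 each, +1 to first 1
Round 3: Hollowpine=28 Juniper=28 → close Juniper (overflow 16)
  28÷1 = 28 each, +1 to first 0

Closure order: Cedarfen, Briarlake, Juniper
Last habitat: Hollowpine with 56 animals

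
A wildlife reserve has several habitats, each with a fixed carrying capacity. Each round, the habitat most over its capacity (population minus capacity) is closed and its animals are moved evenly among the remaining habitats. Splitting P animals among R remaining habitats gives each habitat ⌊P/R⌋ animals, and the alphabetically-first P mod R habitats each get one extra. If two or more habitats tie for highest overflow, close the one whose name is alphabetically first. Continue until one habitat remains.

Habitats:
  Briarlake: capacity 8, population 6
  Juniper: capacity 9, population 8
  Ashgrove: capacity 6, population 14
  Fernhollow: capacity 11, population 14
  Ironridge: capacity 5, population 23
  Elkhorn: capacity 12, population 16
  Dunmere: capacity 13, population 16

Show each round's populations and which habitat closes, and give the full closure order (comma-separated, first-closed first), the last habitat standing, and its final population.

Round 1: Ashgrove=14 Briarlake=6 Dunmere=16 Elkhorn=16 Fernhollow=14 Ironridge=23 Juniper=8 → close Ironridge (overflow 18)
  23÷6 = 3 each, +1 to first 5
Round 2: Ashgrove=18 Briarlake=10 Dunmere=20 Elkhorn=20 Fernhollow=18 Juniper=11 → close Ashgrove (overflow 12)
  18÷5 = 3 each, +1 to first 3
Round 3: Briarlake=14 Dunmere=24 Elkhorn=24 Fernhollow=21 Juniper=14 → close Elkhorn (overflow 12)
  24÷4 = 6 each, +1 to first 0
Round 4: Briarlake=20 Dunmere=30 Fernhollow=27 Juniper=20 → close Dunmere (overflow 17)
  30÷3 = 10 each, +1 to first 0
Round 5: Briarlake=30 Fernhollow=37 Juniper=30 → close Fernhollow (overflow 26)
  37÷2 = 18 each, +1 to first 1
Round 6: Briarlake=49 Juniper=48 → close Briarlake (overflow 41)
  49÷1 = 49 each, +1 to first 0

Closure order: Ironridge, Ashgrove, Elkhorn, Dunmere, Fernhollow, Briarlake
Last habitat: Juniper with 97 animals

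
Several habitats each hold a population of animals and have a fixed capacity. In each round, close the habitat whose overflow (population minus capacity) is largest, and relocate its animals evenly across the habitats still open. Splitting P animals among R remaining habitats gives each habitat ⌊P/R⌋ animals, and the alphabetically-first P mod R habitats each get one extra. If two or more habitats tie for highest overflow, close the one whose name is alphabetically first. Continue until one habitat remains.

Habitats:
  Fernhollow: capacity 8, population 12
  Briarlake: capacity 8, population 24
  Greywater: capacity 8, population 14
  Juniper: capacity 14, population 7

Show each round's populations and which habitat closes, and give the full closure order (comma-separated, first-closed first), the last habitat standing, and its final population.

Round 1: Briarlake=24 Fernhollow=12 Greywater=14 Juniper=7 → close Briarlake (overflow 16)
  24÷3 = 8 each, +1 to first 0
Round 2: Fernhollow=20 Greywater=22 Juniper=15 → close Greywater (overflow 14)
  22÷2 = 11 each, +1 to first 0
Round 3: Fernhollow=31 Juniper=26 → close Fernhollow (overflow 23)
  31÷1 = 31 each, +1 to first 0

Closure order: Briarlake, Greywater, Fernhollow
Last habitat: Juniper with 57 animals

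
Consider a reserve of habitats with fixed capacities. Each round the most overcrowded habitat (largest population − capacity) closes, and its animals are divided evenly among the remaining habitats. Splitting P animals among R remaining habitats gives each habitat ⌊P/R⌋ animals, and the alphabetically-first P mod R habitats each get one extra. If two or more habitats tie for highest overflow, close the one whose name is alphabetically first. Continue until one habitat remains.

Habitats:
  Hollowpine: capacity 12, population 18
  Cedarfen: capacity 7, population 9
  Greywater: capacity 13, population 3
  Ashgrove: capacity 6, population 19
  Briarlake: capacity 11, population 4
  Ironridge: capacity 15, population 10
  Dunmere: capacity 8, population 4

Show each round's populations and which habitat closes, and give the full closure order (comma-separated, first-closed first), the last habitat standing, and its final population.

Closure order: Ashgrove, Hollowpine, Cedarfen, Dunmere, Briarlake, Ironridge
Last habitat: Greywater with 67 animals

Round 1: Ashgrove=19 Briarlake=4 Cedarfen=9 Dunmere=4 Greywater=3 Hollowpine=18 Ironridge=10 → close Ashgrove (overflow 13)
  19÷6 = 3 each, +1 to first 1
Round 2: Briarlake=8 Cedarfen=12 Dunmere=7 Greywater=6 Hollowpine=21 Ironridge=13 → close Hollowpine (overflow 9)
  21÷5 = 4 each, +1 to first 1
Round 3: Briarlake=13 Cedarfen=16 Dunmere=11 Greywater=10 Ironridge=17 → close Cedarfen (overflow 9)
  16÷4 = 4 each, +1 to first 0
Round 4: Briarlake=17 Dunmere=15 Greywater=14 Ironridge=21 → close Dunmere (overflow 7)
  15÷3 = 5 each, +1 to first 0
Round 5: Briarlake=22 Greywater=19 Ironridge=26 → close Briarlake (overflow 11)
  22÷2 = 11 each, +1 to first 0
Round 6: Greywater=30 Ironridge=37 → close Ironridge (overflow 22)
  37÷1 = 37 each, +1 to first 0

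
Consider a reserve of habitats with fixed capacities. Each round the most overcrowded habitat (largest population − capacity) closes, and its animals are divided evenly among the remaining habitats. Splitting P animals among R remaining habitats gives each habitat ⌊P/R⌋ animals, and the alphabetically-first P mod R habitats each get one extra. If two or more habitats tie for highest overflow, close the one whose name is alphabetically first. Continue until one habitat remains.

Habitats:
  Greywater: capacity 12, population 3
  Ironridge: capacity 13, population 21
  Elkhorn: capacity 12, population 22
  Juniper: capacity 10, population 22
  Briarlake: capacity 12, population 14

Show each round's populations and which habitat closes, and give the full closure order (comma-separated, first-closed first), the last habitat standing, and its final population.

Closure order: Juniper, Elkhorn, Ironridge, Briarlake
Last habitat: Greywater with 82 animals

Round 1: Briarlake=14 Elkhorn=22 Greywater=3 Ironridge=21 Juniper=22 → close Juniper (overflow 12)
  22÷4 = 5 each, +1 to first 2
Round 2: Briarlake=20 Elkhorn=28 Greywater=8 Ironridge=26 → close Elkhorn (overflow 16)
  28÷3 = 9 each, +1 to first 1
Round 3: Briarlake=30 Greywater=17 Ironridge=35 → close Ironridge (overflow 22)
  35÷2 = 17 each, +1 to first 1
Round 4: Briarlake=48 Greywater=34 → close Briarlake (overflow 36)
  48÷1 = 48 each, +1 to first 0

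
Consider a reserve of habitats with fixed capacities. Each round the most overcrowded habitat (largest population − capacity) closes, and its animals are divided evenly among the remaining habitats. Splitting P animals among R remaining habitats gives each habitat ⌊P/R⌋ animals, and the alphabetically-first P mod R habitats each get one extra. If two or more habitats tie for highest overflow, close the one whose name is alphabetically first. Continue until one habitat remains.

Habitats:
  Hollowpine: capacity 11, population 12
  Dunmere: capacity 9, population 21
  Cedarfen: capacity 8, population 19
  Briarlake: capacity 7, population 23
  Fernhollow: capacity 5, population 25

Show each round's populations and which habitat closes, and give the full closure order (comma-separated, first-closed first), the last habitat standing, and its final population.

Round 1: Briarlake=23 Cedarfen=19 Dunmere=21 Fernhollow=25 Hollowpine=12 → close Fernhollow (overflow 20)
  25÷4 = 6 each, +1 to first 1
Round 2: Briarlake=30 Cedarfen=25 Dunmere=27 Hollowpine=18 → close Briarlake (overflow 23)
  30÷3 = 10 each, +1 to first 0
Round 3: Cedarfen=35 Dunmere=37 Hollowpine=28 → close Dunmere (overflow 28)
  37÷2 = 18 each, +1 to first 1
Round 4: Cedarfen=54 Hollowpine=46 → close Cedarfen (overflow 46)
  54÷1 = 54 each, +1 to first 0

Closure order: Fernhollow, Briarlake, Dunmere, Cedarfen
Last habitat: Hollowpine with 100 animals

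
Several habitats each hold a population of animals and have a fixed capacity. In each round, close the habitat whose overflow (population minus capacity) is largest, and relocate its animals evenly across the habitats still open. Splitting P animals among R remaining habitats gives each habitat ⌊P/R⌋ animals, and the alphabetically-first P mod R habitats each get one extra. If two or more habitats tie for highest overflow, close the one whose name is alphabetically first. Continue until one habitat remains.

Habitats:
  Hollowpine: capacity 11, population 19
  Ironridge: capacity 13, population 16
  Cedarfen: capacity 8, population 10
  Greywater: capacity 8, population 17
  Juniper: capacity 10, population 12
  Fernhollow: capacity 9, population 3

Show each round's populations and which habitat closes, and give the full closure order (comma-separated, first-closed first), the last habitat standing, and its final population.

Round 1: Cedarfen=10 Fernhollow=3 Greywater=17 Hollowpine=19 Ironridge=16 Juniper=12 → close Greywater (overflow 9)
  17÷5 = 3 each, +1 to first 2
Round 2: Cedarfen=14 Fernhollow=7 Hollowpine=22 Ironridge=19 Juniper=15 → close Hollowpine (overflow 11)
  22÷4 = 5 each, +1 to first 2
Round 3: Cedarfen=20 Fernhollow=13 Ironridge=24 Juniper=20 → close Cedarfen (overflow 12)
  20÷3 = 6 each, +1 to first 2
Round 4: Fernhollow=20 Ironridge=31 Juniper=26 → close Ironridge (overflow 18)
  31÷2 = 15 each, +1 to first 1
Round 5: Fernhollow=36 Juniper=41 → close Juniper (overflow 31)
  41÷1 = 41 each, +1 to first 0

Closure order: Greywater, Hollowpine, Cedarfen, Ironridge, Juniper
Last habitat: Fernhollow with 77 animals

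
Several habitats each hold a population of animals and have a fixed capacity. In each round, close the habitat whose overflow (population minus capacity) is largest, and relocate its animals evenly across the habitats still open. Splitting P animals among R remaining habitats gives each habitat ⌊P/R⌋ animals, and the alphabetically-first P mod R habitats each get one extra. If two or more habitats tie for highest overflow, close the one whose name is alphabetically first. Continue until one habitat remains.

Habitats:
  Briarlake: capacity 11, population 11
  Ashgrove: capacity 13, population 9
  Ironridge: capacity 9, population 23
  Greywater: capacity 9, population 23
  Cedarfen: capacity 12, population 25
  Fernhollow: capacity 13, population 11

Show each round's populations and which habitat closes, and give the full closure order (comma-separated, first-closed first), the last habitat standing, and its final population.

Closure order: Greywater, Cedarfen, Ironridge, Briarlake, Ashgrove
Last habitat: Fernhollow with 102 animals

Round 1: Ashgrove=9 Briarlake=11 Cedarfen=25 Fernhollow=11 Greywater=23 Ironridge=23 → close Greywater (overflow 14)
  23÷5 = 4 each, +1 to first 3
Round 2: Ashgrove=14 Briarlake=16 Cedarfen=30 Fernhollow=15 Ironridge=27 → close Cedarfen (overflow 18)
  30÷4 = 7 each, +1 to first 2
Round 3: Ashgrove=22 Briarlake=24 Fernhollow=22 Ironridge=34 → close Ironridge (overflow 25)
  34÷3 = 11 each, +1 to first 1
Round 4: Ashgrove=34 Briarlake=35 Fernhollow=33 → close Briarlake (overflow 24)
  35÷2 = 17 each, +1 to first 1
Round 5: Ashgrove=52 Fernhollow=50 → close Ashgrove (overflow 39)
  52÷1 = 52 each, +1 to first 0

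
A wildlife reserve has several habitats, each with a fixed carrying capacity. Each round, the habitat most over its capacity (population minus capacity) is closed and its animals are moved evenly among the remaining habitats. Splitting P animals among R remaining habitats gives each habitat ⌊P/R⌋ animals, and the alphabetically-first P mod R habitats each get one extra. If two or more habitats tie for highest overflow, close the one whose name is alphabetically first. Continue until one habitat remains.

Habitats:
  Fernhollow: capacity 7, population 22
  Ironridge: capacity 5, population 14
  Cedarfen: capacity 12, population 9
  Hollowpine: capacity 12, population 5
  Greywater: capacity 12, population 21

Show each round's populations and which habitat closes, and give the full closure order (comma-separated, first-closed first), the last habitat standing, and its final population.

Closure order: Fernhollow, Greywater, Ironridge, Cedarfen
Last habitat: Hollowpine with 71 animals

Round 1: Cedarfen=9 Fernhollow=22 Greywater=21 Hollowpine=5 Ironridge=14 → close Fernhollow (overflow 15)
  22÷4 = 5 each, +1 to first 2
Round 2: Cedarfen=15 Greywater=27 Hollowpine=10 Ironridge=19 → close Greywater (overflow 15)
  27÷3 = 9 each, +1 to first 0
Round 3: Cedarfen=24 Hollowpine=19 Ironridge=28 → close Ironridge (overflow 23)
  28÷2 = 14 each, +1 to first 0
Round 4: Cedarfen=38 Hollowpine=33 → close Cedarfen (overflow 26)
  38÷1 = 38 each, +1 to first 0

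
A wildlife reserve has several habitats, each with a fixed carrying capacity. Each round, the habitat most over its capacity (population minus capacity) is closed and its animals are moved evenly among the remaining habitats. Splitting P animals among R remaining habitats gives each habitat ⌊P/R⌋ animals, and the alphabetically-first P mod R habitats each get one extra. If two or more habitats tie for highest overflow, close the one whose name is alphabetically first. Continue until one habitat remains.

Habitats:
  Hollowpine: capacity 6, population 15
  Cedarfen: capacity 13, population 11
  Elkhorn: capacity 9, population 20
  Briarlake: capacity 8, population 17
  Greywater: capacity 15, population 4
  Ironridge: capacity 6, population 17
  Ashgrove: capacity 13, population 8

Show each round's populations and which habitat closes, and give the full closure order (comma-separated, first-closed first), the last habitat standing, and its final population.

Round 1: Ashgrove=8 Briarlake=17 Cedarfen=11 Elkhorn=20 Greywater=4 Hollowpine=15 Ironridge=17 → close Elkhorn (overflow 11)
  20÷6 = 3 each, +1 to first 2
Round 2: Ashgrove=12 Briarlake=21 Cedarfen=14 Greywater=7 Hollowpine=18 Ironridge=20 → close Ironridge (overflow 14)
  20÷5 = 4 each, +1 to first 0
Round 3: Ashgrove=16 Briarlake=25 Cedarfen=18 Greywater=11 Hollowpine=22 → close Briarlake (overflow 17)
  25÷4 = 6 each, +1 to first 1
Round 4: Ashgrove=23 Cedarfen=24 Greywater=17 Hollowpine=28 → close Hollowpine (overflow 22)
  28÷3 = 9 each, +1 to first 1
Round 5: Ashgrove=33 Cedarfen=33 Greywater=26 → close Ashgrove (overflow 20)
  33÷2 = 16 each, +1 to first 1
Round 6: Cedarfen=50 Greywater=42 → close Cedarfen (overflow 37)
  50÷1 = 50 each, +1 to first 0

Closure order: Elkhorn, Ironridge, Briarlake, Hollowpine, Ashgrove, Cedarfen
Last habitat: Greywater with 92 animals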